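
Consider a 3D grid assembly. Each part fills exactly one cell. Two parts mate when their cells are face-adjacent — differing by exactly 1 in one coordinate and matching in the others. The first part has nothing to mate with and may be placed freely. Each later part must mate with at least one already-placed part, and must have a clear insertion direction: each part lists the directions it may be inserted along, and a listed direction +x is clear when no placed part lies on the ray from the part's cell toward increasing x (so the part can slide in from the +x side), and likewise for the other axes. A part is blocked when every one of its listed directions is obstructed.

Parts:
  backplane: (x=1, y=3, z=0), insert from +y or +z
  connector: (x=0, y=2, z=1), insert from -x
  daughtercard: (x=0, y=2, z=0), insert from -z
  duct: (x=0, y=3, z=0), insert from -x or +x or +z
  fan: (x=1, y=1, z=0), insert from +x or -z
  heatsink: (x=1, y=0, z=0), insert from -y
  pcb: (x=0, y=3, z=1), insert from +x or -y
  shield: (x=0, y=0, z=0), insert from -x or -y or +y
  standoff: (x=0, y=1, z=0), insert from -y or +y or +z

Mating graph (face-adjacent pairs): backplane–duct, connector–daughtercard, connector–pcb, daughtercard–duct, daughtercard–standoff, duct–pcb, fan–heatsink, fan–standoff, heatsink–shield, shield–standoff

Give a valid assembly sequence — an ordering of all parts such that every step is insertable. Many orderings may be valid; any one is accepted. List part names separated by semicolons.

heatsink; shield; fan; standoff; daughtercard; connector; pcb; duct; backplane

1. heatsink@(1, 0, 0) [-y clear] — {heatsink}
2. shield@(0, 0, 0) [-x clear] — {heatsink, shield}
3. fan@(1, 1, 0) [+x clear] — {fan, heatsink, shield}
4. standoff@(0, 1, 0) [+y clear] — {fan, heatsink, shield, standoff}
5. daughtercard@(0, 2, 0) [-z clear] — {daughtercard, fan, heatsink, shield, standoff}
6. connector@(0, 2, 1) [-x clear] — {connector, daughtercard, fan, heatsink, shield, standoff}
7. pcb@(0, 3, 1) [+x clear] — {connector, daughtercard, fan, heatsink, pcb, shield, standoff}
8. duct@(0, 3, 0) [-x clear] — {connector, daughtercard, duct, fan, heatsink, pcb, shield, standoff}
9. backplane@(1, 3, 0) [+y clear] — {backplane, connector, daughtercard, duct, fan, heatsink, pcb, shield, standoff}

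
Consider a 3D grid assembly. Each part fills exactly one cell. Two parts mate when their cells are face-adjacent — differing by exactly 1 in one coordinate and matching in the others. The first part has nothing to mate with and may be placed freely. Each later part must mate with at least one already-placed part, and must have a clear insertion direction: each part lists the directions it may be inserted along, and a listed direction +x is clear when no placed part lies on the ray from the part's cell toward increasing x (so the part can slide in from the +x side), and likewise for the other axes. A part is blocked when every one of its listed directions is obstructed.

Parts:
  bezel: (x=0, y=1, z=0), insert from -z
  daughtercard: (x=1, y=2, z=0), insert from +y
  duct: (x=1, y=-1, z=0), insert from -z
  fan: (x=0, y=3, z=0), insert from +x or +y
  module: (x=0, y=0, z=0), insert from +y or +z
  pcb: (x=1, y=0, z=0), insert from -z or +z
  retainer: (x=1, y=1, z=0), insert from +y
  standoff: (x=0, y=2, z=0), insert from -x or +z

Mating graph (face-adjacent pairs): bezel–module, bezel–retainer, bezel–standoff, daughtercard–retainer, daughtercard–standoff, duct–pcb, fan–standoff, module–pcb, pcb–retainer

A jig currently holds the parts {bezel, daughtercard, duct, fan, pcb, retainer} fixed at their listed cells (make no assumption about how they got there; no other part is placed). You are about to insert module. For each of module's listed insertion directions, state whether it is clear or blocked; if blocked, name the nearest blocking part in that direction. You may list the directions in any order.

+y: blocked by bezel; +z: clear

+y: nearest on ray is bezel@(0, 1, 0) ⇒ blocked
+z: ray from module(0, 0, 0) has no placed part ⇒ clear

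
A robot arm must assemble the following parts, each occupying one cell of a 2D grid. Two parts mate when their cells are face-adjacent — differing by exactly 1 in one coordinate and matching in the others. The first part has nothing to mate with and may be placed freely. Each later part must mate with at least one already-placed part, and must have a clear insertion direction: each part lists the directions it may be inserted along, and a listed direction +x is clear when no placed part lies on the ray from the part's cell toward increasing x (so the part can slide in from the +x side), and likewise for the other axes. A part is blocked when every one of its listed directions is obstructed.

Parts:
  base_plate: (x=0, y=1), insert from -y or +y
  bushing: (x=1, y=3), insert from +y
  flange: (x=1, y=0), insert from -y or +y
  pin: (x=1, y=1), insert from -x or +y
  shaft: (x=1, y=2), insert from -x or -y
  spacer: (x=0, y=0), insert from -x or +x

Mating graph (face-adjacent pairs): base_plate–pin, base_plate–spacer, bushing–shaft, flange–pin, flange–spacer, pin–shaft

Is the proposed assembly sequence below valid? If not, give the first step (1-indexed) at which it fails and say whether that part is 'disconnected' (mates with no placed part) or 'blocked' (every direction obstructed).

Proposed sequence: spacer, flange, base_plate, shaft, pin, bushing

Invalid at step 4 (disconnected)

1. spacer@(0, 0) [-x clear] — {spacer}
2. flange@(1, 0) [-y clear] — {flange, spacer}
3. base_plate@(0, 1) [+y clear] — {base_plate, flange, spacer}
4. shaft@(1, 2) — no placed neighbour ⇒ disconnected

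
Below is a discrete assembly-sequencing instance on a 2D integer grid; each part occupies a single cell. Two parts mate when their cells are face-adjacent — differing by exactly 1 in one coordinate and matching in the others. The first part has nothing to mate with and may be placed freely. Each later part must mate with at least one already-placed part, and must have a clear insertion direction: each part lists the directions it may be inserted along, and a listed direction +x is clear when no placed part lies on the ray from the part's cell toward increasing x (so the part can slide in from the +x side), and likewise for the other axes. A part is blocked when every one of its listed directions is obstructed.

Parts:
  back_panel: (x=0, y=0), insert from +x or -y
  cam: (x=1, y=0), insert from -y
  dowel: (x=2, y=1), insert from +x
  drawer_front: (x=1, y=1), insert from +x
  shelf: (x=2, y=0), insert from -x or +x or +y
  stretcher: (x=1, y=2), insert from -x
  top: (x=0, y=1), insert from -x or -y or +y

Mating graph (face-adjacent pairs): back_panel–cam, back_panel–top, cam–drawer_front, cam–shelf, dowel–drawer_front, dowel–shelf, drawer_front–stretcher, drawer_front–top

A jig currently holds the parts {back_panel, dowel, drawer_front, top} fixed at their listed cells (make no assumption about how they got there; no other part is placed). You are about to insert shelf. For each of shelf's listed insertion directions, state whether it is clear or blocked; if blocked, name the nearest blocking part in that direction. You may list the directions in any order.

+x: clear; +y: blocked by dowel; -x: blocked by back_panel

-x: nearest on ray is back_panel@(0, 0) ⇒ blocked
+x: ray from shelf(2, 0) has no placed part ⇒ clear
+y: nearest on ray is dowel@(2, 1) ⇒ blocked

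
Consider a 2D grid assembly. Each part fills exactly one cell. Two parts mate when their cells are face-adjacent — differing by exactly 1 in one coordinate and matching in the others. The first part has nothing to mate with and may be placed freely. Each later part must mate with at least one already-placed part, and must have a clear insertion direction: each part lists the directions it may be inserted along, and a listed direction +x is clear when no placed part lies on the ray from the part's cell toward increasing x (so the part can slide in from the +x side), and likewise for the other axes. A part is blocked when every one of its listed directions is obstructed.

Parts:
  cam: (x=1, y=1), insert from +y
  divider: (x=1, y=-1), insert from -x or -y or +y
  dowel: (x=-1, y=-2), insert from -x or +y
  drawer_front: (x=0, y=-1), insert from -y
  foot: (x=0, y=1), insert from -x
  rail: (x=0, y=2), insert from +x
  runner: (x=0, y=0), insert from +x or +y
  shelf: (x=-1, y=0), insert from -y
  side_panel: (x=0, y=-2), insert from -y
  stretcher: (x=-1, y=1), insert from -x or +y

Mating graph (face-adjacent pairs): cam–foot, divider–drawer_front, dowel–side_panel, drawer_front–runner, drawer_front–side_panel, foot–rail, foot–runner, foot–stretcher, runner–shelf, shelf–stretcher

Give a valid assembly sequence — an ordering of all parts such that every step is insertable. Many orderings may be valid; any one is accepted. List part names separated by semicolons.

1. runner@(0, 0) [+x clear] — {runner}
2. foot@(0, 1) [-x clear] — {foot, runner}
3. stretcher@(-1, 1) [-x clear] — {foot, runner, stretcher}
4. cam@(1, 1) [+y clear] — {cam, foot, runner, stretcher}
5. drawer_front@(0, -1) [-y clear] — {cam, drawer_front, foot, runner, stretcher}
6. side_panel@(0, -2) [-y clear] — {cam, drawer_front, foot, runner, side_panel, stretcher}
7. divider@(1, -1) [-y clear] — {cam, divider, drawer_front, foot, runner, side_panel, stretcher}
8. shelf@(-1, 0) [-y clear] — {cam, divider, drawer_front, foot, runner, shelf, side_panel, stretcher}
9. dowel@(-1, -2) [-x clear] — {cam, divider, dowel, drawer_front, foot, runner, shelf, side_panel, stretcher}
10. rail@(0, 2) [+x clear] — {cam, divider, dowel, drawer_front, foot, rail, runner, shelf, side_panel, stretcher}

runner; foot; stretcher; cam; drawer_front; side_panel; divider; shelf; dowel; rail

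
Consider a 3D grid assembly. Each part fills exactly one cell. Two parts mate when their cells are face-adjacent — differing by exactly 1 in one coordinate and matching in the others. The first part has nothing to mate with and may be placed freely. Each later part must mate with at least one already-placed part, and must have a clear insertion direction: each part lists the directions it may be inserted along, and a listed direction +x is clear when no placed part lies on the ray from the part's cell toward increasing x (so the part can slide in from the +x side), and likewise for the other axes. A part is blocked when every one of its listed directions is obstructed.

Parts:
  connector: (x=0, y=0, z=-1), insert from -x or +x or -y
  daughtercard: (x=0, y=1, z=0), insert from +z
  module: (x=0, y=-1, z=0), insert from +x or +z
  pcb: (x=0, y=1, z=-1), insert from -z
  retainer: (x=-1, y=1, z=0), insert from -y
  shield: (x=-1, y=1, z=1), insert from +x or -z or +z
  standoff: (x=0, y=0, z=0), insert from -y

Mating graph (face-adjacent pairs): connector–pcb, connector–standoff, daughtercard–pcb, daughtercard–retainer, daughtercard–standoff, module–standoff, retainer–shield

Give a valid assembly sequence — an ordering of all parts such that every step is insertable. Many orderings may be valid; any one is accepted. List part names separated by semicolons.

retainer; shield; daughtercard; pcb; connector; standoff; module

1. retainer@(-1, 1, 0) [-y clear] — {retainer}
2. shield@(-1, 1, 1) [+x clear] — {retainer, shield}
3. daughtercard@(0, 1, 0) [+z clear] — {daughtercard, retainer, shield}
4. pcb@(0, 1, -1) [-z clear] — {daughtercard, pcb, retainer, shield}
5. connector@(0, 0, -1) [-x clear] — {connector, daughtercard, pcb, retainer, shield}
6. standoff@(0, 0, 0) [-y clear] — {connector, daughtercard, pcb, retainer, shield, standoff}
7. module@(0, -1, 0) [+x clear] — {connector, daughtercard, module, pcb, retainer, shield, standoff}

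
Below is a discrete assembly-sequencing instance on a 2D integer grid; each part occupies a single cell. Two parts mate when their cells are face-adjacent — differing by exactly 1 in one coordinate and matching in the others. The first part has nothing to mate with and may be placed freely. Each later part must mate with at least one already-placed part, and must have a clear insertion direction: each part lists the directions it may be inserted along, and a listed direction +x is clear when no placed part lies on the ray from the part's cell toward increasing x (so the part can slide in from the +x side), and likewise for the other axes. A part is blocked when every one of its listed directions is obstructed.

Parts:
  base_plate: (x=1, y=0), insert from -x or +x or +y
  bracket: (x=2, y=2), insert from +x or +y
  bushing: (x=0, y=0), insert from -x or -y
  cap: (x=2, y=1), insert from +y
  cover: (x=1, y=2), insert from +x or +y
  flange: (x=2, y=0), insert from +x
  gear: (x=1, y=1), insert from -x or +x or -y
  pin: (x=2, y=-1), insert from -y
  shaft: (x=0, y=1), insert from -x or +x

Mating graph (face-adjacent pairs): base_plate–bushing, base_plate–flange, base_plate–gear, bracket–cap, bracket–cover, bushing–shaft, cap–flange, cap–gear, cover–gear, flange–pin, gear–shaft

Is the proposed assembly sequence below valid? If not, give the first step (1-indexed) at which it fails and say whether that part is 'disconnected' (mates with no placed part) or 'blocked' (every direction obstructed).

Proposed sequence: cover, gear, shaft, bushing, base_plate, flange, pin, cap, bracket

Valid

1. cover@(1, 2) [+x clear] — {cover}
2. gear@(1, 1) [-x clear] — {cover, gear}
3. shaft@(0, 1) [-x clear] — {cover, gear, shaft}
4. bushing@(0, 0) [-x clear] — {bushing, cover, gear, shaft}
5. base_plate@(1, 0) [+x clear] — {base_plate, bushing, cover, gear, shaft}
6. flange@(2, 0) [+x clear] — {base_plate, bushing, cover, flange, gear, shaft}
7. pin@(2, -1) [-y clear] — {base_plate, bushing, cover, flange, gear, pin, shaft}
8. cap@(2, 1) [+y clear] — {base_plate, bushing, cap, cover, flange, gear, pin, shaft}
9. bracket@(2, 2) [+x clear] — {base_plate, bracket, bushing, cap, cover, flange, gear, pin, shaft}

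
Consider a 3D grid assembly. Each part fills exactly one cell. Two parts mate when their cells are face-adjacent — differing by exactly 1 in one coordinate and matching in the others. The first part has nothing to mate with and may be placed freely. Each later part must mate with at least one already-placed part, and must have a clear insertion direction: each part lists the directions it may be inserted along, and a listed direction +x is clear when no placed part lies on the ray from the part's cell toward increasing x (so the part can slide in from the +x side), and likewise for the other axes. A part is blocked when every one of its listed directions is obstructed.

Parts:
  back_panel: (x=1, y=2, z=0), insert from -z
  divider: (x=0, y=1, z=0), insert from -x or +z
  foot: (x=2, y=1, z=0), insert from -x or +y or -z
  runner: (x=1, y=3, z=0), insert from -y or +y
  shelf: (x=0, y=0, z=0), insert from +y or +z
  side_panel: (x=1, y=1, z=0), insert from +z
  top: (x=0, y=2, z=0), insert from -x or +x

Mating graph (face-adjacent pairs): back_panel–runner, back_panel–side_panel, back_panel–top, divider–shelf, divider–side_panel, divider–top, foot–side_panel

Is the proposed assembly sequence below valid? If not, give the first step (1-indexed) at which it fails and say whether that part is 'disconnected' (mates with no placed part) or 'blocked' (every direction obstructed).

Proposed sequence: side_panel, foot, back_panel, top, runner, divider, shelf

1. side_panel@(1, 1, 0) [+z clear] — {side_panel}
2. foot@(2, 1, 0) [+y clear] — {foot, side_panel}
3. back_panel@(1, 2, 0) [-z clear] — {back_panel, foot, side_panel}
4. top@(0, 2, 0) [-x clear] — {back_panel, foot, side_panel, top}
5. runner@(1, 3, 0) [+y clear] — {back_panel, foot, runner, side_panel, top}
6. divider@(0, 1, 0) [-x clear] — {back_panel, divider, foot, runner, side_panel, top}
7. shelf@(0, 0, 0) [+z clear] — {back_panel, divider, foot, runner, shelf, side_panel, top}

Valid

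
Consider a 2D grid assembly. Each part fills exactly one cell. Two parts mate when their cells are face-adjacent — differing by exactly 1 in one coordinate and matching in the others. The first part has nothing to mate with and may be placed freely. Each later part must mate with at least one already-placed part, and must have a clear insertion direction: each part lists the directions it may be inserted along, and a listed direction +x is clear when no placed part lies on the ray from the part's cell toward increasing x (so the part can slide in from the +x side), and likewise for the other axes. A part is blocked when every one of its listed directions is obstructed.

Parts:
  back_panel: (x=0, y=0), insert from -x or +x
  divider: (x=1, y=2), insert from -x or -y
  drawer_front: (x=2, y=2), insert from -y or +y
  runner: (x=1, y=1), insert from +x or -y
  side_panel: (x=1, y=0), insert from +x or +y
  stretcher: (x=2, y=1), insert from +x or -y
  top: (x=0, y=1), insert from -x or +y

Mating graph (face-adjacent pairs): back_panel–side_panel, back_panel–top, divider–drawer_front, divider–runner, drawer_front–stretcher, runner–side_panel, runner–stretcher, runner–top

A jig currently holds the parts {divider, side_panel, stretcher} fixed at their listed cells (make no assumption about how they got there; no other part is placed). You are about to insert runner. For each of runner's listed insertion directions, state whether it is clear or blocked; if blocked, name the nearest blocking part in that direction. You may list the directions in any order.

+x: nearest on ray is stretcher@(2, 1) ⇒ blocked
-y: nearest on ray is side_panel@(1, 0) ⇒ blocked

+x: blocked by stretcher; -y: blocked by side_panel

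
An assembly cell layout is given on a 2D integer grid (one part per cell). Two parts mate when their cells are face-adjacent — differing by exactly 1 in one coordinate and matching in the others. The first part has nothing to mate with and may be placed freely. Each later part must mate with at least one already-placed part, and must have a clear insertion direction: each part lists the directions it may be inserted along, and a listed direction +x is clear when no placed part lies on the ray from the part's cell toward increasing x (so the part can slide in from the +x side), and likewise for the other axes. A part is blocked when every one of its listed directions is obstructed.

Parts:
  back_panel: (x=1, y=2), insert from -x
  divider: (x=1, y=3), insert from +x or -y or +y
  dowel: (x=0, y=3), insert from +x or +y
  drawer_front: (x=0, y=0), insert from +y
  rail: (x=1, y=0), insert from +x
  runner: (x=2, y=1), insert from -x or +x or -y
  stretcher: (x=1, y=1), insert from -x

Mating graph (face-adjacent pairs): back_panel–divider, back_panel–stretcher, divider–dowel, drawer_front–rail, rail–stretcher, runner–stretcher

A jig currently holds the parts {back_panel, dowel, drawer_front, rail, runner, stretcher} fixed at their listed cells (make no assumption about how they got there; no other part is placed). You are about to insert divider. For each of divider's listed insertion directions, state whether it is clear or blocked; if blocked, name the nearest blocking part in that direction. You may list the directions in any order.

+x: ray from divider(1, 3) has no placed part ⇒ clear
-y: nearest on ray is back_panel@(1, 2) ⇒ blocked
+y: ray from divider(1, 3) has no placed part ⇒ clear

+x: clear; +y: clear; -y: blocked by back_panel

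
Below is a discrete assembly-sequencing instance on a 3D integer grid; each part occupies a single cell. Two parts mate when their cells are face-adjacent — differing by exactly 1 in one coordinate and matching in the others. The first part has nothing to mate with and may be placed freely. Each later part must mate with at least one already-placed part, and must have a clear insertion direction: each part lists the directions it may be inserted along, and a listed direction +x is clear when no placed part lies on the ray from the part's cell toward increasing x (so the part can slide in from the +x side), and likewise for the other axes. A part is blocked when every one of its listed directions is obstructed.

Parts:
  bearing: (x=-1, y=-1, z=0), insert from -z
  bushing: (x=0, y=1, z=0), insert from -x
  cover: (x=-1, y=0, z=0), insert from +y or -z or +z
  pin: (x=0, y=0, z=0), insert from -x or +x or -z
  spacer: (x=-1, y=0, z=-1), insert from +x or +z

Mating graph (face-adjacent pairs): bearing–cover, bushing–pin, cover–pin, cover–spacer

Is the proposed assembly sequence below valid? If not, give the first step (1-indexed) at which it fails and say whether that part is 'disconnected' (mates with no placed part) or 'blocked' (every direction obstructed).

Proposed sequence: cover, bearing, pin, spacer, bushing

Valid

1. cover@(-1, 0, 0) [+y clear] — {cover}
2. bearing@(-1, -1, 0) [-z clear] — {bearing, cover}
3. pin@(0, 0, 0) [+x clear] — {bearing, cover, pin}
4. spacer@(-1, 0, -1) [+x clear] — {bearing, cover, pin, spacer}
5. bushing@(0, 1, 0) [-x clear] — {bearing, bushing, cover, pin, spacer}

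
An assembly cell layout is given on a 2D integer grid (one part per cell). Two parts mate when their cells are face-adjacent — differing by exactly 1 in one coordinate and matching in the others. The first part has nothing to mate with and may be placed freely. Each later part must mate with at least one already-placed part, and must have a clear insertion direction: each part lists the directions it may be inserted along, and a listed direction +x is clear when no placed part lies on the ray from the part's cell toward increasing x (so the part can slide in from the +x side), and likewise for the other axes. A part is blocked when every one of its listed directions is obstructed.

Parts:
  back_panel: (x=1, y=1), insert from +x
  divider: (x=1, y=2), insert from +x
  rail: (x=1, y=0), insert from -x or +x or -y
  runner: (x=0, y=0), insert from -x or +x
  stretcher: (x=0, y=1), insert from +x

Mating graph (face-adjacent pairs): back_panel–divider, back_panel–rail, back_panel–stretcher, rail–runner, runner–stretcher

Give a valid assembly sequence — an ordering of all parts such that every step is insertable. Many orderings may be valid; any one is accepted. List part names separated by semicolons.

runner; stretcher; back_panel; divider; rail

1. runner@(0, 0) [-x clear] — {runner}
2. stretcher@(0, 1) [+x clear] — {runner, stretcher}
3. back_panel@(1, 1) [+x clear] — {back_panel, runner, stretcher}
4. divider@(1, 2) [+x clear] — {back_panel, divider, runner, stretcher}
5. rail@(1, 0) [+x clear] — {back_panel, divider, rail, runner, stretcher}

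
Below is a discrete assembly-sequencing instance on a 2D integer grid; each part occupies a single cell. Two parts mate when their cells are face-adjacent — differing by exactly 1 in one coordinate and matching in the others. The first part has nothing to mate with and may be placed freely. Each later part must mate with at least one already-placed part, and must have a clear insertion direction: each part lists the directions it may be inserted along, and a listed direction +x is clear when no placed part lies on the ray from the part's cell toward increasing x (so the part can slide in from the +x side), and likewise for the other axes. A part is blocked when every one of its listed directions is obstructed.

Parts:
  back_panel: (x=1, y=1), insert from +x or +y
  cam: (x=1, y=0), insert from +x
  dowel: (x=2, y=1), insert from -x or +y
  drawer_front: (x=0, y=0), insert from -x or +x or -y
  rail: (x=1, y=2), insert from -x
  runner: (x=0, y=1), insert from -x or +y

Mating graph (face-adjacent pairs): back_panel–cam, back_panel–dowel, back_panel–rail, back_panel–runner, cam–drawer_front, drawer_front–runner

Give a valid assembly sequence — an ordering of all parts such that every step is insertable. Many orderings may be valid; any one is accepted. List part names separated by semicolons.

back_panel; rail; runner; drawer_front; cam; dowel

1. back_panel@(1, 1) [+x clear] — {back_panel}
2. rail@(1, 2) [-x clear] — {back_panel, rail}
3. runner@(0, 1) [-x clear] — {back_panel, rail, runner}
4. drawer_front@(0, 0) [-x clear] — {back_panel, drawer_front, rail, runner}
5. cam@(1, 0) [+x clear] — {back_panel, cam, drawer_front, rail, runner}
6. dowel@(2, 1) [+y clear] — {back_panel, cam, dowel, drawer_front, rail, runner}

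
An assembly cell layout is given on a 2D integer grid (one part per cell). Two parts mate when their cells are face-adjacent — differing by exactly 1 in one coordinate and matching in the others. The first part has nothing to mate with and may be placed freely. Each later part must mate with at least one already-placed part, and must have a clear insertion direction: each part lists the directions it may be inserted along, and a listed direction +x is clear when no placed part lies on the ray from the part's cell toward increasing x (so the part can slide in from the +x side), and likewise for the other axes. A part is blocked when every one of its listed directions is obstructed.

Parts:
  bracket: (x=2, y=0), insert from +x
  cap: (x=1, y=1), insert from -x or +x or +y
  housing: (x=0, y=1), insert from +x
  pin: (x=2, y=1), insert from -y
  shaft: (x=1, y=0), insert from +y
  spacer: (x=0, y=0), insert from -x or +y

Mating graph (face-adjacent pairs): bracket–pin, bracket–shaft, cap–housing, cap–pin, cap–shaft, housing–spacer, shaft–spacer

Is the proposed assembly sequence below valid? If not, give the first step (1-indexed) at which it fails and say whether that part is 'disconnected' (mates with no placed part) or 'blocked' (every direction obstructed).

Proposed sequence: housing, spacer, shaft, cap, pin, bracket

1. housing@(0, 1) [+x clear] — {housing}
2. spacer@(0, 0) [-x clear] — {housing, spacer}
3. shaft@(1, 0) [+y clear] — {housing, shaft, spacer}
4. cap@(1, 1) [+x clear] — {cap, housing, shaft, spacer}
5. pin@(2, 1) [-y clear] — {cap, housing, pin, shaft, spacer}
6. bracket@(2, 0) [+x clear] — {bracket, cap, housing, pin, shaft, spacer}

Valid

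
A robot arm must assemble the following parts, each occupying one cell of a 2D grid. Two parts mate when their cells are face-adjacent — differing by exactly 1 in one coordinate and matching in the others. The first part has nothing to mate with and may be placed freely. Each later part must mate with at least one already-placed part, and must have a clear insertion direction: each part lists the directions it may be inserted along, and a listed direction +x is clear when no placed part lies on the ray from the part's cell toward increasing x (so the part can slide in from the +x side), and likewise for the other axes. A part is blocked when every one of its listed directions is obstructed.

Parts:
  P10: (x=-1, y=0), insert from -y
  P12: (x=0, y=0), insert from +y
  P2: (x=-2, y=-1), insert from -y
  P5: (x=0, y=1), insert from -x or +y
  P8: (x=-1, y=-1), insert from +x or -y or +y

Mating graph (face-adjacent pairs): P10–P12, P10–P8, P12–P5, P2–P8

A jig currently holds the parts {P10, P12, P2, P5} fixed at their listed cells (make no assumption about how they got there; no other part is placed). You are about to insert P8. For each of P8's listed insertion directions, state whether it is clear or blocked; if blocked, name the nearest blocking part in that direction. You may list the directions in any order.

+x: ray from P8(-1, -1) has no placed part ⇒ clear
-y: ray from P8(-1, -1) has no placed part ⇒ clear
+y: nearest on ray is P10@(-1, 0) ⇒ blocked

+x: clear; +y: blocked by P10; -y: clear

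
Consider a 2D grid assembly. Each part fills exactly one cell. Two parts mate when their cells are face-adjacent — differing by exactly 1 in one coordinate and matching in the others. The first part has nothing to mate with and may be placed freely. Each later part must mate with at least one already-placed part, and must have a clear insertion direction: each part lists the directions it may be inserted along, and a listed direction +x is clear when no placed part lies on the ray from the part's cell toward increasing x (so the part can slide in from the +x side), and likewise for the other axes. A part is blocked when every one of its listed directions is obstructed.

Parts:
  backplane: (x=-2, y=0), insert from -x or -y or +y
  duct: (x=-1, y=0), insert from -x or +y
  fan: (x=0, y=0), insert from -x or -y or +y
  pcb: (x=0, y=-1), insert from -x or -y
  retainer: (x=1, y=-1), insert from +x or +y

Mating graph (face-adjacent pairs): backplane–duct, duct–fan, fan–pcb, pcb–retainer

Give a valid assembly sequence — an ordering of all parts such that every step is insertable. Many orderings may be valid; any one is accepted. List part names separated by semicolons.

1. duct@(-1, 0) [-x clear] — {duct}
2. fan@(0, 0) [-y clear] — {duct, fan}
3. pcb@(0, -1) [-x clear] — {duct, fan, pcb}
4. retainer@(1, -1) [+x clear] — {duct, fan, pcb, retainer}
5. backplane@(-2, 0) [-x clear] — {backplane, duct, fan, pcb, retainer}

duct; fan; pcb; retainer; backplane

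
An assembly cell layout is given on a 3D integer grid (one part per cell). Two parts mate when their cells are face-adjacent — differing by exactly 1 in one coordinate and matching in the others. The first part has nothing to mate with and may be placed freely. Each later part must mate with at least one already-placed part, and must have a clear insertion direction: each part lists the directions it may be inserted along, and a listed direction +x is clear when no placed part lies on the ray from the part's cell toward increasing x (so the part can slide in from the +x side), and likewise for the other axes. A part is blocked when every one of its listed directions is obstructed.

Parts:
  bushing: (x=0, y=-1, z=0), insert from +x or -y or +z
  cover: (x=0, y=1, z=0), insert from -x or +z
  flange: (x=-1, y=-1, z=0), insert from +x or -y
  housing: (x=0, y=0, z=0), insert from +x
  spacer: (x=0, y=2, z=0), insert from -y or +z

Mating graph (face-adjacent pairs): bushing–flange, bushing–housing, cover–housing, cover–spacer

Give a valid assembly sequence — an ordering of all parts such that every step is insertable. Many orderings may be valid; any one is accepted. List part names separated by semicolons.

spacer; cover; housing; bushing; flange

1. spacer@(0, 2, 0) [-y clear] — {spacer}
2. cover@(0, 1, 0) [-x clear] — {cover, spacer}
3. housing@(0, 0, 0) [+x clear] — {cover, housing, spacer}
4. bushing@(0, -1, 0) [+x clear] — {bushing, cover, housing, spacer}
5. flange@(-1, -1, 0) [-y clear] — {bushing, cover, flange, housing, spacer}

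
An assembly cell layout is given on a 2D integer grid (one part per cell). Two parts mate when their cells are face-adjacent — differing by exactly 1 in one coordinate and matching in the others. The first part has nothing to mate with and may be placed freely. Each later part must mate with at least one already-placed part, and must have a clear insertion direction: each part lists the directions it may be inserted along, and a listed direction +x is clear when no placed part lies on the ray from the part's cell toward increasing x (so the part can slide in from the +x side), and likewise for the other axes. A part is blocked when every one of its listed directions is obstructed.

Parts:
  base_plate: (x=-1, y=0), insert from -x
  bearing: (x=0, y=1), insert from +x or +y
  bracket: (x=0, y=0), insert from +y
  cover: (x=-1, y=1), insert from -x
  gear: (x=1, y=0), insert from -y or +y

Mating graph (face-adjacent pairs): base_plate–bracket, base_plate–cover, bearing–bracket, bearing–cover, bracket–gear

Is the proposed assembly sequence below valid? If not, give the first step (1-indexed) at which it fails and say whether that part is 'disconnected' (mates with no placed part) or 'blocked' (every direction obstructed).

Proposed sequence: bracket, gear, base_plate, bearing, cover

1. bracket@(0, 0) [+y clear] — {bracket}
2. gear@(1, 0) [-y clear] — {bracket, gear}
3. base_plate@(-1, 0) [-x clear] — {base_plate, bracket, gear}
4. bearing@(0, 1) [+x clear] — {base_plate, bearing, bracket, gear}
5. cover@(-1, 1) [-x clear] — {base_plate, bearing, bracket, cover, gear}

Valid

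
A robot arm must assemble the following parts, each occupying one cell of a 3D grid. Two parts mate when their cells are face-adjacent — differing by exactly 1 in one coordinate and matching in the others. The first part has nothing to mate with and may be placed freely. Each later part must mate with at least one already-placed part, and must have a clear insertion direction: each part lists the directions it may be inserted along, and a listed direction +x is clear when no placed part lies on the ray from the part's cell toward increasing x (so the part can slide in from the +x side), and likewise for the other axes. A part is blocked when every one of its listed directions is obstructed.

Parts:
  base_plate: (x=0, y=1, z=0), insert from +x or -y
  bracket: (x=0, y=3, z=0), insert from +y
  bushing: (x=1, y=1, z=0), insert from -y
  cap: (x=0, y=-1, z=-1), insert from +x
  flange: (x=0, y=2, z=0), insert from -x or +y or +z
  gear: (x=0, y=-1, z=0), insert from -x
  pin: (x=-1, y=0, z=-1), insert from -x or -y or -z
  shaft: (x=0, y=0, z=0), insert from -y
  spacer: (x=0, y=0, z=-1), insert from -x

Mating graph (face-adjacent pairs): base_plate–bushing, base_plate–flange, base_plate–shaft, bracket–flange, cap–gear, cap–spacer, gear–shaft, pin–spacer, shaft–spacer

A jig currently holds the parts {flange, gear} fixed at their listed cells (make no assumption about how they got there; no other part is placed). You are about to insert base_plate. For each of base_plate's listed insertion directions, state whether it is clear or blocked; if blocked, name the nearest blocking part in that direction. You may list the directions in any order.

+x: clear; -y: blocked by gear

+x: ray from base_plate(0, 1, 0) has no placed part ⇒ clear
-y: nearest on ray is gear@(0, -1, 0) ⇒ blocked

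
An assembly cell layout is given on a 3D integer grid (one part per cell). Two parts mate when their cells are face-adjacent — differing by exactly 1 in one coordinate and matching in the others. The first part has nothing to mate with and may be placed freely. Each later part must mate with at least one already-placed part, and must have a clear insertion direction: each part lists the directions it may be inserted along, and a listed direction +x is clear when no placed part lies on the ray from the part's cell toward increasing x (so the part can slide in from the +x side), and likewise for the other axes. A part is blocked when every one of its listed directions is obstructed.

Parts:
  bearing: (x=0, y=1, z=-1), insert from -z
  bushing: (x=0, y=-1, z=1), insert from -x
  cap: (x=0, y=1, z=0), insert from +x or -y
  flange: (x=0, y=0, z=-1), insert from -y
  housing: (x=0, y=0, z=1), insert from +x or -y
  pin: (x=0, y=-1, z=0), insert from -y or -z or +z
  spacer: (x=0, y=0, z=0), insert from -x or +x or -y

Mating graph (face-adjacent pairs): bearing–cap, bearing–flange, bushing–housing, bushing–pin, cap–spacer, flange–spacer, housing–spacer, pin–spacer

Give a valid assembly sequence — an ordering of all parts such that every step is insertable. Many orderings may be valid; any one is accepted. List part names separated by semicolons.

1. bushing@(0, -1, 1) [-x clear] — {bushing}
2. housing@(0, 0, 1) [+x clear] — {bushing, housing}
3. pin@(0, -1, 0) [-y clear] — {bushing, housing, pin}
4. spacer@(0, 0, 0) [-x clear] — {bushing, housing, pin, spacer}
5. flange@(0, 0, -1) [-y clear] — {bushing, flange, housing, pin, spacer}
6. cap@(0, 1, 0) [+x clear] — {bushing, cap, flange, housing, pin, spacer}
7. bearing@(0, 1, -1) [-z clear] — {bearing, bushing, cap, flange, housing, pin, spacer}

bushing; housing; pin; spacer; flange; cap; bearing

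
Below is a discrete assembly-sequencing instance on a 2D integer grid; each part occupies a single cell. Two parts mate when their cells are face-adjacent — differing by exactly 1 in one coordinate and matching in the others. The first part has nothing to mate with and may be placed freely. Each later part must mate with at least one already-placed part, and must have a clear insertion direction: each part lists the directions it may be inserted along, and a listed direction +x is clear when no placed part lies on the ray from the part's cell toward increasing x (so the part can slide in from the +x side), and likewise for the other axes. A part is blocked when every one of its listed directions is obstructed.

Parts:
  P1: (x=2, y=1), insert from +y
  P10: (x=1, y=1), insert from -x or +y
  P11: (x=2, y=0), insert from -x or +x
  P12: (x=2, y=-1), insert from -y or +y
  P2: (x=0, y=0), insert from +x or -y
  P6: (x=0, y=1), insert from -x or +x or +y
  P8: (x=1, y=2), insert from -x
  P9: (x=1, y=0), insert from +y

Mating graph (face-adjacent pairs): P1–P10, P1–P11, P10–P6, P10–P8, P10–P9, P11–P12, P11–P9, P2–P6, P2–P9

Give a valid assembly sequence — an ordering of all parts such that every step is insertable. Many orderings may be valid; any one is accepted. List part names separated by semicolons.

1. P11@(2, 0) [-x clear] — {P11}
2. P1@(2, 1) [+y clear] — {P1, P11}
3. P9@(1, 0) [+y clear] — {P1, P11, P9}
4. P2@(0, 0) [-y clear] — {P1, P11, P2, P9}
5. P10@(1, 1) [-x clear] — {P1, P10, P11, P2, P9}
6. P8@(1, 2) [-x clear] — {P1, P10, P11, P2, P8, P9}
7. P6@(0, 1) [-x clear] — {P1, P10, P11, P2, P6, P8, P9}
8. P12@(2, -1) [-y clear] — {P1, P10, P11, P12, P2, P6, P8, P9}

P11; P1; P9; P2; P10; P8; P6; P12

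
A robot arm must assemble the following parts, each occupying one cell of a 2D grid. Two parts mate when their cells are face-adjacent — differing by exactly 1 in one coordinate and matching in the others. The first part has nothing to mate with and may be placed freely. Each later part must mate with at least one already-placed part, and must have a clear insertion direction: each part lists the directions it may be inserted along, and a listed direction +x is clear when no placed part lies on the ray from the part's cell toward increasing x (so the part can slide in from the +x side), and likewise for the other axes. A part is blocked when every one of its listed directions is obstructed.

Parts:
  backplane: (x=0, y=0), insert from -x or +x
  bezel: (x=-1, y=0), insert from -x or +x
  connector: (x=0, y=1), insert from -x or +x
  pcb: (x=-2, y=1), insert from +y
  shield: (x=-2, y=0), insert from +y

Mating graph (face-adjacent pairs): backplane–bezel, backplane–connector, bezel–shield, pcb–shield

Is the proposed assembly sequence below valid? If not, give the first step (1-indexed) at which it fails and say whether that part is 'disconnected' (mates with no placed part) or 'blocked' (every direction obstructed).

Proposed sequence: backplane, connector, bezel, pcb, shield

1. backplane@(0, 0) [-x clear] — {backplane}
2. connector@(0, 1) [-x clear] — {backplane, connector}
3. bezel@(-1, 0) [-x clear] — {backplane, bezel, connector}
4. pcb@(-2, 1) — no placed neighbour ⇒ disconnected

Invalid at step 4 (disconnected)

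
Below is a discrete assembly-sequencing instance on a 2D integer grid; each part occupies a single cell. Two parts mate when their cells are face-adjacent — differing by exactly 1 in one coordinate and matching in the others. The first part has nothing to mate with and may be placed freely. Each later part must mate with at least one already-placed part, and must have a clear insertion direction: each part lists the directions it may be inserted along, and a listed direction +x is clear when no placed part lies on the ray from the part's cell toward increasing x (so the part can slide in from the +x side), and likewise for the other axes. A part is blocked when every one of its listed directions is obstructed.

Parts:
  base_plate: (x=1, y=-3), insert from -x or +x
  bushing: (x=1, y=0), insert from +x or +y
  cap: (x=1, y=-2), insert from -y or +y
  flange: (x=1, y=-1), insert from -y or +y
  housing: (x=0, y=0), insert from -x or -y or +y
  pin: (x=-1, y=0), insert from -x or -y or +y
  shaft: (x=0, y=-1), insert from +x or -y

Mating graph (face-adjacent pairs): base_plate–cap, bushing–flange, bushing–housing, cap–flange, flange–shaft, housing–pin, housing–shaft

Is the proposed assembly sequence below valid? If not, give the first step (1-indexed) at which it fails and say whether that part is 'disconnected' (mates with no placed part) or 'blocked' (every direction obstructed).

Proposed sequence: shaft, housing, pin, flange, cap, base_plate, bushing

1. shaft@(0, -1) [+x clear] — {shaft}
2. housing@(0, 0) [-x clear] — {housing, shaft}
3. pin@(-1, 0) [-x clear] — {housing, pin, shaft}
4. flange@(1, -1) [-y clear] — {flange, housing, pin, shaft}
5. cap@(1, -2) [-y clear] — {cap, flange, housing, pin, shaft}
6. base_plate@(1, -3) [-x clear] — {base_plate, cap, flange, housing, pin, shaft}
7. bushing@(1, 0) [+x clear] — {base_plate, bushing, cap, flange, housing, pin, shaft}

Valid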